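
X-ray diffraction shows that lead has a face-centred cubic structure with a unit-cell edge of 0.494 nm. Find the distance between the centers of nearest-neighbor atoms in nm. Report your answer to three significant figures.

0.349 nm

In an FCC structure, atoms touch along the face diagonal, so √2·a = 4r; the nearest-neighbor distance equals 2r = 0.7071·a.
d = 0.7071 × 0.494 = 0.349 nm.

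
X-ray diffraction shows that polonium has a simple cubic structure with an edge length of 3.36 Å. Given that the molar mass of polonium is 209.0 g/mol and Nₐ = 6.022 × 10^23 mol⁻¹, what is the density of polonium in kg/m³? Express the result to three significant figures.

9150 kg/m³

A simple cubic unit cell contains Z = 1 atom.
Cell volume: a³ = (3.36 Å)³ = (3.360 × 10^-8 cm)³ = 3.793 × 10^-23 cm³.
ρ = Z·M/(N_A·a³) = 1 × 209.0 / (6.022 × 10²³ × 3.793 × 10^-23) = 9.149 g/cm³ = 9150 kg/m³.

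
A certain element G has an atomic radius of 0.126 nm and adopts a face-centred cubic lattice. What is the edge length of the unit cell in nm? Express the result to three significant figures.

0.356 nm

In an FCC lattice, atoms touch along the face diagonal, so √2·a = 4r.
a = 4r/√2 = 4 × 0.126 / 1.4142 = 0.356 nm.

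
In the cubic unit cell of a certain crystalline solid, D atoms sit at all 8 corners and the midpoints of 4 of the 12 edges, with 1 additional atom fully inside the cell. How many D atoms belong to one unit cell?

3

Corner atoms are shared by 8 cells (1/8 each), edge atoms by 4 (1/4 each), interior atoms are unshared.
Net atoms = 8 × 1/8 + 4 × 1/4 + 1 = 1 + 1 + 1 = 3.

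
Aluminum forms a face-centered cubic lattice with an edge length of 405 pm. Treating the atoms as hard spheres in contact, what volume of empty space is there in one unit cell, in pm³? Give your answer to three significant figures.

1.72 × 10^7 pm³

In an FCC lattice atoms touch along the face diagonal, so √2·a = 4r, so r = 0.3536a = 143.2 pm.
V_cell = a³ = 6.643 × 10^7 pm³; V_atoms = 4 × (4/3)πr³ = 4.919 × 10^7 pm³.
Empty space = 6.643 × 10^7 − 4.919 × 10^7 = 1.72 × 10^7 pm³.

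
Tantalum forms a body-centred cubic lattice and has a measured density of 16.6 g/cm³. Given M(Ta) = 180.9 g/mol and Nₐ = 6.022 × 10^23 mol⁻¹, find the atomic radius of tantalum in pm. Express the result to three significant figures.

For a BCC cell (Z = 2), a³ = Z·M/(N_A·ρ) = 2 × 180.9 / (6.022 × 10²³ × 16.60) = 3.619 × 10^-23 cm³, so a = 3.308 × 10^-8 cm = 330.8 pm.
Atoms touch along the body diagonal, so √3·a = 4r, so r = 0.4330 × a = 143 pm.

143 pm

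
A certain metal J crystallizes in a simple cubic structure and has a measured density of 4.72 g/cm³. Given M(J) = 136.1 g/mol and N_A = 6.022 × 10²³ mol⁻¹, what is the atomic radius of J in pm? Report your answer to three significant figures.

For a simple cubic cell (Z = 1), a³ = Z·M/(N_A·ρ) = 1 × 136.1 / (6.022 × 10²³ × 4.720) = 4.788 × 10^-23 cm³, so a = 3.631 × 10^-8 cm = 363.1 pm.
Atoms touch along the cell edge, so a = 2r, so r = 0.5000 × a = 182 pm.

182 pm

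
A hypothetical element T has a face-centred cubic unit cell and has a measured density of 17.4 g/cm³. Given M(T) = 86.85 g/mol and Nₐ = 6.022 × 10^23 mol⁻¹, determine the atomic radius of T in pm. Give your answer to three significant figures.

For an FCC cell (Z = 4), a³ = Z·M/(N_A·ρ) = 4 × 86.85 / (6.022 × 10²³ × 17.40) = 3.315 × 10^-23 cm³, so a = 3.213 × 10^-8 cm = 321.3 pm.
Atoms touch along the face diagonal, so √2·a = 4r, so r = 0.3536 × a = 114 pm.

114 pm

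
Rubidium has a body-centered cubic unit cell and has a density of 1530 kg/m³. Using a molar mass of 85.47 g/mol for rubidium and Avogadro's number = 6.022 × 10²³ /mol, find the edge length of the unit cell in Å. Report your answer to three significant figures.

With Z = 2 atoms per BCC cell, a³ = Z·M/(N_A·ρ) = 2 × 85.47 / (6.022 × 10²³ × 1.530 g/cm³) = 1.855 × 10^-22 cm³.
a = (1.855 × 10^-22)^(1/3) = 5.703 × 10^-8 cm = 5.70 Å.

5.70 Å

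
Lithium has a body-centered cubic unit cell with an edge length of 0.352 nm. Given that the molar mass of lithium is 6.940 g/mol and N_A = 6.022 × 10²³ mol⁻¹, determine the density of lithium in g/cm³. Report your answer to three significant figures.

0.528 g/cm³

A BCC unit cell contains Z = 2 atoms.
Cell volume: a³ = (0.352 nm)³ = (3.520 × 10^-8 cm)³ = 4.361 × 10^-23 cm³.
ρ = Z·M/(N_A·a³) = 2 × 6.940 / (6.022 × 10²³ × 4.361 × 10^-23) = 0.5285 g/cm³.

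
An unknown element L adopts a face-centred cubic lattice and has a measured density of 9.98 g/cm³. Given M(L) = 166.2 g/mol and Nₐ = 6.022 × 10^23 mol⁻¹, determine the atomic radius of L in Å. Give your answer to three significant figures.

1.70 Å

For an FCC cell (Z = 4), a³ = Z·M/(N_A·ρ) = 4 × 166.2 / (6.022 × 10²³ × 9.980) = 1.106 × 10^-22 cm³, so a = 4.800 × 10^-8 cm = 4.800 Å.
Atoms touch along the face diagonal, so √2·a = 4r, so r = 0.3536 × a = 1.70 Å.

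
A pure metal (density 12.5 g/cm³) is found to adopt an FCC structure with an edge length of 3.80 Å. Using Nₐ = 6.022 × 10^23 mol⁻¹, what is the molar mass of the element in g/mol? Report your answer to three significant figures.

An FCC cell has Z = 4 atoms; a = 3.800 × 10^-8 cm.
M = ρ·N_A·a³/Z = 12.5 × 6.022 × 10²³ × 5.487 × 10^-23 / 4 = 103 g/mol.

103 g/mol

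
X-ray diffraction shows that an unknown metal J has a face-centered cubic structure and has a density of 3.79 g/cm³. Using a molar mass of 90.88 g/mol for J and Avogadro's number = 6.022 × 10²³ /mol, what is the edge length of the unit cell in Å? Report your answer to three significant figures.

5.42 Å

With Z = 4 atoms per FCC cell, a³ = Z·M/(N_A·ρ) = 4 × 90.88 / (6.022 × 10²³ × 3.790 g/cm³) = 1.593 × 10^-22 cm³.
a = (1.593 × 10^-22)^(1/3) = 5.421 × 10^-8 cm = 5.42 Å.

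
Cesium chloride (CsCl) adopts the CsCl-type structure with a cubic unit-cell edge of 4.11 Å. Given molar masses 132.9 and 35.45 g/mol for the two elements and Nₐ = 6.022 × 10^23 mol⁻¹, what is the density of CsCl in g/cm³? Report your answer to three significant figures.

The CsCl-type structure contains Z = 1 formula unit per cell; M(CsCl) = 132.9 + 35.45 = 168.35 g/mol.
a³ = (4.110 × 10^-8 cm)³ = 6.943 × 10^-23 cm³.
ρ = 1 × 168.35 / (6.022 × 10²³ × 6.943 × 10^-23) = 4.027 g/cm³.

4.03 g/cm³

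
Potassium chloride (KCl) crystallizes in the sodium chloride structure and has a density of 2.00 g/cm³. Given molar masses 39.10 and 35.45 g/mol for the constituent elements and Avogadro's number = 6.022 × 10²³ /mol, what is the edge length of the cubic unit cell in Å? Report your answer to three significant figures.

6.28 Å

M(KCl) = 74.55 g/mol; Z = 4 formula units per cell.
a³ = Z·M/(N_A·ρ) = 4 × 74.55 / (6.022 × 10²³ × 2.00) = 2.476 × 10^-22 cm³, so a = 6.279 × 10^-8 cm = 6.28 Å.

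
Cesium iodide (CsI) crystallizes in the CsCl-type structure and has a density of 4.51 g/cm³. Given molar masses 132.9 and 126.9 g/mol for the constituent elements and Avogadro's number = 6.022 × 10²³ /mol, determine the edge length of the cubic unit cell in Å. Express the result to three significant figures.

4.57 Å

M(CsI) = 259.8 g/mol; Z = 1 formula unit per cell.
a³ = Z·M/(N_A·ρ) = 1 × 259.8 / (6.022 × 10²³ × 4.51) = 9.566 × 10^-23 cm³, so a = 4.573 × 10^-8 cm = 4.57 Å.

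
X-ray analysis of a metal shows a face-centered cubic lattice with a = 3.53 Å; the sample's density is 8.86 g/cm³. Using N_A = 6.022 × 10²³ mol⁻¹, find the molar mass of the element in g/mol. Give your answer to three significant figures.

An FCC cell has Z = 4 atoms; a = 3.530 × 10^-8 cm.
M = ρ·N_A·a³/Z = 8.86 × 6.022 × 10²³ × 4.399 × 10^-23 / 4 = 58.7 g/mol.

58.7 g/mol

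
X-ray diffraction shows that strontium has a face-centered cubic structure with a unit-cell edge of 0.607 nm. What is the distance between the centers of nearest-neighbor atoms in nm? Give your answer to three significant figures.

In an FCC structure, atoms touch along the face diagonal, so √2·a = 4r; the nearest-neighbor distance equals 2r = 0.7071·a.
d = 0.7071 × 0.607 = 0.429 nm.

0.429 nm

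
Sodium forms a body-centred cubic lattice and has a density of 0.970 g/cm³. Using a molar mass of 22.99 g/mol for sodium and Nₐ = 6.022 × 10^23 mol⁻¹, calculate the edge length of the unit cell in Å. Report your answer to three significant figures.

With Z = 2 atoms per BCC cell, a³ = Z·M/(N_A·ρ) = 2 × 22.99 / (6.022 × 10²³ × 0.9700 g/cm³) = 7.871 × 10^-23 cm³.
a = (7.871 × 10^-23)^(1/3) = 4.286 × 10^-8 cm = 4.29 Å.

4.29 Å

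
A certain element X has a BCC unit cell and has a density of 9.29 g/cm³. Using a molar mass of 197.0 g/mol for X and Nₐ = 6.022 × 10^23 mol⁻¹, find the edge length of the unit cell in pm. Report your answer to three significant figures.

With Z = 2 atoms per BCC cell, a³ = Z·M/(N_A·ρ) = 2 × 197.0 / (6.022 × 10²³ × 9.290 g/cm³) = 7.043 × 10^-23 cm³.
a = (7.043 × 10^-23)^(1/3) = 4.130 × 10^-8 cm = 413 pm.

413 pm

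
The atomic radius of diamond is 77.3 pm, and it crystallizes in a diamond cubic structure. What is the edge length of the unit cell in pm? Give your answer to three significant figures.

In a diamond cubic lattice, nearest neighbors lie along the body diagonal with √3·a = 8r.
a = 8r/√3 = 8 × 77.3 / 1.7321 = 357 pm.

357 pm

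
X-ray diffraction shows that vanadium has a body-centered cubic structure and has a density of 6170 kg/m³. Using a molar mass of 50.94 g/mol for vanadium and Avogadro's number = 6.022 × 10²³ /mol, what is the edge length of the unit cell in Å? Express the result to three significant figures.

3.02 Å

With Z = 2 atoms per BCC cell, a³ = Z·M/(N_A·ρ) = 2 × 50.94 / (6.022 × 10²³ × 6.170 g/cm³) = 2.742 × 10^-23 cm³.
a = (2.742 × 10^-23)^(1/3) = 3.015 × 10^-8 cm = 3.02 Å.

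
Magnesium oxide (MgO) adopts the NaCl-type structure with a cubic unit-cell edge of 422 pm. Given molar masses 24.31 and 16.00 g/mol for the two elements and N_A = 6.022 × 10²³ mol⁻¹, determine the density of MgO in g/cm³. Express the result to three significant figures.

The NaCl-type structure contains Z = 4 formula units per cell; M(MgO) = 24.31 + 16.00 = 40.31 g/mol.
a³ = (4.220 × 10^-8 cm)³ = 7.515 × 10^-23 cm³.
ρ = 4 × 40.31 / (6.022 × 10²³ × 7.515 × 10^-23) = 3.563 g/cm³.

3.56 g/cm³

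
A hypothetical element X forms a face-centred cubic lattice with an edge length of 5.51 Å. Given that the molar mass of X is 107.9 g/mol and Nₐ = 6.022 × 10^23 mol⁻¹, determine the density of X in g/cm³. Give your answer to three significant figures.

An FCC unit cell contains Z = 4 atoms.
Cell volume: a³ = (5.51 Å)³ = (5.510 × 10^-8 cm)³ = 1.673 × 10^-22 cm³.
ρ = Z·M/(N_A·a³) = 4 × 107.9 / (6.022 × 10²³ × 1.673 × 10^-22) = 4.284 g/cm³.

4.28 g/cm³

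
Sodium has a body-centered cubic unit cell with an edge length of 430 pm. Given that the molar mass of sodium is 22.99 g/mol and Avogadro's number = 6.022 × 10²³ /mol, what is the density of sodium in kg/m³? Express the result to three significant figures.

A BCC unit cell contains Z = 2 atoms.
Cell volume: a³ = (430 pm)³ = (4.300 × 10^-8 cm)³ = 7.951 × 10^-23 cm³.
ρ = Z·M/(N_A·a³) = 2 × 22.99 / (6.022 × 10²³ × 7.951 × 10^-23) = 0.9603 g/cm³ = 960 kg/m³.

960 kg/m³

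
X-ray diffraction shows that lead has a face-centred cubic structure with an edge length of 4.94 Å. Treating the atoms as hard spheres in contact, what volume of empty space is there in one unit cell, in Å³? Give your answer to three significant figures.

In an FCC lattice atoms touch along the face diagonal, so √2·a = 4r, so r = 0.3536a = 1.747 Å.
V_cell = a³ = 120.6 Å³; V_atoms = 4 × (4/3)πr³ = 89.27 Å³.
Empty space = 120.6 − 89.27 = 31.3 Å³.

31.3 Å³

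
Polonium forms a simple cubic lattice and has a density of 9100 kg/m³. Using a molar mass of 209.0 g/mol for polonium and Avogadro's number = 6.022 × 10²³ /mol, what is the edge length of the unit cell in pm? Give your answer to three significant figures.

337 pm

With Z = 1 atom per simple cubic cell, a³ = Z·M/(N_A·ρ) = 1 × 209.0 / (6.022 × 10²³ × 9.100 g/cm³) = 3.814 × 10^-23 cm³.
a = (3.814 × 10^-23)^(1/3) = 3.366 × 10^-8 cm = 337 pm.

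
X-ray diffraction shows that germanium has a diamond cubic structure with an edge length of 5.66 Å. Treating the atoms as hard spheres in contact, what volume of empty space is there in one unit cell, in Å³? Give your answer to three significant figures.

120 Å³

In a diamond cubic lattice nearest neighbors lie along the body diagonal with √3·a = 8r, so r = 0.2165a = 1.225 Å.
V_cell = a³ = 181.3 Å³; V_atoms = 8 × (4/3)πr³ = 61.67 Å³.
Empty space = 181.3 − 61.67 = 120 Å³.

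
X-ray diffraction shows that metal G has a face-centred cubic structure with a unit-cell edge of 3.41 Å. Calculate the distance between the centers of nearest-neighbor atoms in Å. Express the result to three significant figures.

2.41 Å

In an FCC structure, atoms touch along the face diagonal, so √2·a = 4r; the nearest-neighbor distance equals 2r = 0.7071·a.
d = 0.7071 × 3.41 = 2.41 Å.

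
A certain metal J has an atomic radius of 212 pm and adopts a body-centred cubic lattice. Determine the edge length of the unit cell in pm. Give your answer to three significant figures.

In a BCC lattice, atoms touch along the body diagonal, so √3·a = 4r.
a = 4r/√3 = 4 × 212 / 1.7321 = 490 pm.

490 pm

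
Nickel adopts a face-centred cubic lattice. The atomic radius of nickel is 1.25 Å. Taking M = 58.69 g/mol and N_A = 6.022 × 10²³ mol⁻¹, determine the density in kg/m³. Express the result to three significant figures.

In an FCC lattice, atoms touch along the face diagonal, so √2·a = 4r, giving a = 3.536 Å = 3.536 × 10^-8 cm.
With Z = 4, ρ = Z·M/(N_A·a³) = 4 × 58.69 / (6.022 × 10²³ × 4.419 × 10^-23) = 8.821 g/cm³ = 8820 kg/m³.

8820 kg/m³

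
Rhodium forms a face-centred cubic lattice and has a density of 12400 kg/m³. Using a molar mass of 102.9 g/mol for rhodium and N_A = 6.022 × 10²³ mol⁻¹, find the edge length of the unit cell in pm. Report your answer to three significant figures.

381 pm

With Z = 4 atoms per FCC cell, a³ = Z·M/(N_A·ρ) = 4 × 102.9 / (6.022 × 10²³ × 12.40 g/cm³) = 5.512 × 10^-23 cm³.
a = (5.512 × 10^-23)^(1/3) = 3.806 × 10^-8 cm = 381 pm.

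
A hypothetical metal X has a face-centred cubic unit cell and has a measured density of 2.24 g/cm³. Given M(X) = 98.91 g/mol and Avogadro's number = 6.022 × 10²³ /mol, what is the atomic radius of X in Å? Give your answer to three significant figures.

2.35 Å

For an FCC cell (Z = 4), a³ = Z·M/(N_A·ρ) = 4 × 98.91 / (6.022 × 10²³ × 2.240) = 2.933 × 10^-22 cm³, so a = 6.644 × 10^-8 cm = 6.644 Å.
Atoms touch along the face diagonal, so √2·a = 4r, so r = 0.3536 × a = 2.35 Å.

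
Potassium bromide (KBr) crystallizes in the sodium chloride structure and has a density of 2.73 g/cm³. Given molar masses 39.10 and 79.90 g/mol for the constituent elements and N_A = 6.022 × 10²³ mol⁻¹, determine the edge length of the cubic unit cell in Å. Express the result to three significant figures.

M(KBr) = 119.0 g/mol; Z = 4 formula units per cell.
a³ = Z·M/(N_A·ρ) = 4 × 119.0 / (6.022 × 10²³ × 2.73) = 2.895 × 10^-22 cm³, so a = 6.616 × 10^-8 cm = 6.62 Å.

6.62 Å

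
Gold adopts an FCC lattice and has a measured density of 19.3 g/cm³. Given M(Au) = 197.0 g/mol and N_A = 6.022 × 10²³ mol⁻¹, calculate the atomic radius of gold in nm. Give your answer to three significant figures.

For an FCC cell (Z = 4), a³ = Z·M/(N_A·ρ) = 4 × 197.0 / (6.022 × 10²³ × 19.30) = 6.780 × 10^-23 cm³, so a = 4.078 × 10^-8 cm = 0.4078 nm.
Atoms touch along the face diagonal, so √2·a = 4r, so r = 0.3536 × a = 0.144 nm.

0.144 nm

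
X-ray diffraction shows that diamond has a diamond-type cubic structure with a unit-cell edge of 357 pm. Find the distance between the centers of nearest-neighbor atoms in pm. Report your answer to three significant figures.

155 pm

In a diamond cubic structure, nearest neighbors lie along the body diagonal with √3·a = 8r; the nearest-neighbor distance equals 2r = 0.4330·a.
d = 0.4330 × 357 = 155 pm.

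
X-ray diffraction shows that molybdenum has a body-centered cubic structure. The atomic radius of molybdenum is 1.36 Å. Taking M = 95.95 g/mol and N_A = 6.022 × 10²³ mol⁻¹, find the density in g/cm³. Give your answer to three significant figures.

10.3 g/cm³

In a BCC lattice, atoms touch along the body diagonal, so √3·a = 4r, giving a = 3.141 Å = 3.141 × 10^-8 cm.
With Z = 2, ρ = Z·M/(N_A·a³) = 2 × 95.95 / (6.022 × 10²³ × 3.098 × 10^-23) = 10.29 g/cm³.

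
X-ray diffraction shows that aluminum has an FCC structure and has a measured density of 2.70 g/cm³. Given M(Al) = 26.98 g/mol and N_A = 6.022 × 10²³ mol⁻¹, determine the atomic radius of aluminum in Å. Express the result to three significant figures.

For an FCC cell (Z = 4), a³ = Z·M/(N_A·ρ) = 4 × 26.98 / (6.022 × 10²³ × 2.700) = 6.637 × 10^-23 cm³, so a = 4.049 × 10^-8 cm = 4.049 Å.
Atoms touch along the face diagonal, so √2·a = 4r, so r = 0.3536 × a = 1.43 Å.

1.43 Å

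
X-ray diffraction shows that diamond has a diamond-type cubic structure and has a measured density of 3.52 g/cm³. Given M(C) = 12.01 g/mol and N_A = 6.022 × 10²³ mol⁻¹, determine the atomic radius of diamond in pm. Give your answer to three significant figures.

For a diamond cubic cell (Z = 8), a³ = Z·M/(N_A·ρ) = 8 × 12.01 / (6.022 × 10²³ × 3.520) = 4.533 × 10^-23 cm³, so a = 3.565 × 10^-8 cm = 356.5 pm.
Nearest neighbors lie along the body diagonal with √3·a = 8r, so r = 0.2165 × a = 77.2 pm.

77.2 pm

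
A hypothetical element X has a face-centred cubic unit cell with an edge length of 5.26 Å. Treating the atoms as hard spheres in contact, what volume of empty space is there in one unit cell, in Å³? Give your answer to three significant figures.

In an FCC lattice atoms touch along the face diagonal, so √2·a = 4r, so r = 0.3536a = 1.860 Å.
V_cell = a³ = 145.5 Å³; V_atoms = 4 × (4/3)πr³ = 107.8 Å³.
Empty space = 145.5 − 107.8 = 37.8 Å³.

37.8 Å³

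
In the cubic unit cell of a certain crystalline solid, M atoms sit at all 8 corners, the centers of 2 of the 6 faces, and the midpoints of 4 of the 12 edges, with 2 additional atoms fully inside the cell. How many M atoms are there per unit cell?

5

Corner atoms are shared by 8 cells (1/8 each), face atoms by 2 (1/2 each), edge atoms by 4 (1/4 each), interior atoms are unshared.
Net atoms = 8 × 1/8 + 2 × 1/2 + 4 × 1/4 + 2 = 1 + 1 + 1 + 2 = 5.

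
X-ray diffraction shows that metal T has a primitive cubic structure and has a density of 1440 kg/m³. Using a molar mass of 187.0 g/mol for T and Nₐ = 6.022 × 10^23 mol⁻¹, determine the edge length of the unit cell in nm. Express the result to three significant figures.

With Z = 1 atom per simple cubic cell, a³ = Z·M/(N_A·ρ) = 1 × 187.0 / (6.022 × 10²³ × 1.440 g/cm³) = 2.156 × 10^-22 cm³.
a = (2.156 × 10^-22)^(1/3) = 5.997 × 10^-8 cm = 0.600 nm.

0.600 nm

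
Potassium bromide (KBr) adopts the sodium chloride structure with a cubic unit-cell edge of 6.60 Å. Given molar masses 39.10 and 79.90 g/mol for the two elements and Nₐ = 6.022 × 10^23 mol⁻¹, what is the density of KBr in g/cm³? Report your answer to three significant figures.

2.75 g/cm³

The sodium chloride structure contains Z = 4 formula units per cell; M(KBr) = 39.10 + 79.90 = 119.0 g/mol.
a³ = (6.600 × 10^-8 cm)³ = 2.875 × 10^-22 cm³.
ρ = 4 × 119.0 / (6.022 × 10²³ × 2.875 × 10^-22) = 2.749 g/cm³.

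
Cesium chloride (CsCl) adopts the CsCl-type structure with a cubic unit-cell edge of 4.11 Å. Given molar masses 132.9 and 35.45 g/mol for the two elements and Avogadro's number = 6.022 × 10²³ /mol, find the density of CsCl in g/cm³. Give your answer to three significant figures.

The CsCl-type structure contains Z = 1 formula unit per cell; M(CsCl) = 132.9 + 35.45 = 168.35 g/mol.
a³ = (4.110 × 10^-8 cm)³ = 6.943 × 10^-23 cm³.
ρ = 1 × 168.35 / (6.022 × 10²³ × 6.943 × 10^-23) = 4.027 g/cm³.

4.03 g/cm³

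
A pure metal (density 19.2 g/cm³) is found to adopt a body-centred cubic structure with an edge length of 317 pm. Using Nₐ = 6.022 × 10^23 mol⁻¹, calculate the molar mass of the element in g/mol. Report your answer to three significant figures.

184 g/mol

A BCC cell has Z = 2 atoms; a = 3.170 × 10^-8 cm.
M = ρ·N_A·a³/Z = 19.2 × 6.022 × 10²³ × 3.186 × 10^-23 / 2 = 184 g/mol.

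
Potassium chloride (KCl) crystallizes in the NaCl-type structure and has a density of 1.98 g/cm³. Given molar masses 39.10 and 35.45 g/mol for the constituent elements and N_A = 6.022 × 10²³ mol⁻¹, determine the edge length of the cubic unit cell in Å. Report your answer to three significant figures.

M(KCl) = 74.55 g/mol; Z = 4 formula units per cell.
a³ = Z·M/(N_A·ρ) = 4 × 74.55 / (6.022 × 10²³ × 1.98) = 2.501 × 10^-22 cm³, so a = 6.300 × 10^-8 cm = 6.30 Å.

6.30 Å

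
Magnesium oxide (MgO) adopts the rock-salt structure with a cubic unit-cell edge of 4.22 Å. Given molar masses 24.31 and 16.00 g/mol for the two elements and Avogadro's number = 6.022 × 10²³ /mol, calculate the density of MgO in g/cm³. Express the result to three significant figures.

The rock-salt structure contains Z = 4 formula units per cell; M(MgO) = 24.31 + 16.00 = 40.31 g/mol.
a³ = (4.220 × 10^-8 cm)³ = 7.515 × 10^-23 cm³.
ρ = 4 × 40.31 / (6.022 × 10²³ × 7.515 × 10^-23) = 3.563 g/cm³.

3.56 g/cm³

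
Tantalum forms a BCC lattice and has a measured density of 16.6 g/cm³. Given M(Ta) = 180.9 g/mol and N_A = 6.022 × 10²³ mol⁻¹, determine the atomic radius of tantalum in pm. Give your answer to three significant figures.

For a BCC cell (Z = 2), a³ = Z·M/(N_A·ρ) = 2 × 180.9 / (6.022 × 10²³ × 16.60) = 3.619 × 10^-23 cm³, so a = 3.308 × 10^-8 cm = 330.8 pm.
Atoms touch along the body diagonal, so √3·a = 4r, so r = 0.4330 × a = 143 pm.

143 pm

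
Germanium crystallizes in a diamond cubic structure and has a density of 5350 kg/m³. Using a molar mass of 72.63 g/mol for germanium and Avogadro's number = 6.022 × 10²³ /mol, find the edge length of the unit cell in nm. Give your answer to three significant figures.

0.565 nm

With Z = 8 atoms per diamond cubic cell, a³ = Z·M/(N_A·ρ) = 8 × 72.63 / (6.022 × 10²³ × 5.350 g/cm³) = 1.803 × 10^-22 cm³.
a = (1.803 × 10^-22)^(1/3) = 5.650 × 10^-8 cm = 0.565 nm.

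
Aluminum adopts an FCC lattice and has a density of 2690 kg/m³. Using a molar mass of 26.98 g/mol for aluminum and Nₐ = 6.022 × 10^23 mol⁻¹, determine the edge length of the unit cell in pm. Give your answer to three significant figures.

405 pm

With Z = 4 atoms per FCC cell, a³ = Z·M/(N_A·ρ) = 4 × 26.98 / (6.022 × 10²³ × 2.690 g/cm³) = 6.662 × 10^-23 cm³.
a = (6.662 × 10^-23)^(1/3) = 4.054 × 10^-8 cm = 405 pm.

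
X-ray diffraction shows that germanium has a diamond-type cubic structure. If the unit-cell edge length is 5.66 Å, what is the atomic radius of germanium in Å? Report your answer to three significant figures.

In a diamond cubic lattice, nearest neighbors lie along the body diagonal with √3·a = 8r.
r = √3·a/8 = 1.7321 × 5.66 / 8 = 1.23 Å.

1.23 Å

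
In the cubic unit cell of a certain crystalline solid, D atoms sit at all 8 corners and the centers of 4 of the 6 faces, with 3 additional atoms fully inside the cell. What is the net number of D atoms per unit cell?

Corner atoms are shared by 8 cells (1/8 each), face atoms by 2 (1/2 each), interior atoms are unshared.
Net atoms = 8 × 1/8 + 4 × 1/2 + 3 = 1 + 2 + 3 = 6.

6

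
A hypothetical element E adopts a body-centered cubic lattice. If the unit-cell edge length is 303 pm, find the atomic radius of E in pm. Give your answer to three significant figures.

131 pm

In a BCC lattice, atoms touch along the body diagonal, so √3·a = 4r.
r = √3·a/4 = 1.7321 × 303 / 4 = 131 pm.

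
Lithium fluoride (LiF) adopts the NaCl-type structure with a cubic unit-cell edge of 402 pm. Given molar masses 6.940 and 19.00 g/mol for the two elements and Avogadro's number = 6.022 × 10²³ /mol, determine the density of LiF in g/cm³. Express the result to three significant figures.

2.65 g/cm³

The NaCl-type structure contains Z = 4 formula units per cell; M(LiF) = 6.940 + 19.00 = 25.94 g/mol.
a³ = (4.020 × 10^-8 cm)³ = 6.496 × 10^-23 cm³.
ρ = 4 × 25.94 / (6.022 × 10²³ × 6.496 × 10^-23) = 2.652 g/cm³.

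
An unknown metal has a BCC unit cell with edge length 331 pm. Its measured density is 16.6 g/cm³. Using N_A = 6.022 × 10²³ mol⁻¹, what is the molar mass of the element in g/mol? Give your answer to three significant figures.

181 g/mol

A BCC cell has Z = 2 atoms; a = 3.310 × 10^-8 cm.
M = ρ·N_A·a³/Z = 16.6 × 6.022 × 10²³ × 3.626 × 10^-23 / 2 = 181 g/mol.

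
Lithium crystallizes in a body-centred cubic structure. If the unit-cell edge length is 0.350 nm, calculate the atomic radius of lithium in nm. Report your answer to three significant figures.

0.152 nm

In a BCC lattice, atoms touch along the body diagonal, so √3·a = 4r.
r = √3·a/4 = 1.7321 × 0.350 / 4 = 0.152 nm.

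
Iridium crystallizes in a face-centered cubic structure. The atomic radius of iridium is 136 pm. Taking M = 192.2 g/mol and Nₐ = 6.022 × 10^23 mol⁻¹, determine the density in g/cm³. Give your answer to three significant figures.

22.4 g/cm³

In an FCC lattice, atoms touch along the face diagonal, so √2·a = 4r, giving a = 384.7 pm = 3.847 × 10^-8 cm.
With Z = 4, ρ = Z·M/(N_A·a³) = 4 × 192.2 / (6.022 × 10²³ × 5.692 × 10^-23) = 22.43 g/cm³.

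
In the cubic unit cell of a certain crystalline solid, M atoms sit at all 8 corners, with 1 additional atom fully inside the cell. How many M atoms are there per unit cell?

Corner atoms are shared by 8 cells (1/8 each), interior atoms are unshared.
Net atoms = 8 × 1/8 + 1 = 1 + 1 = 2.

2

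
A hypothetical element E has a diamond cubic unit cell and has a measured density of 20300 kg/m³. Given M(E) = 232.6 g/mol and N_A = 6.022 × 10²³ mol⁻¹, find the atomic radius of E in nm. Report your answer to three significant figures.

For a diamond cubic cell (Z = 8), a³ = Z·M/(N_A·ρ) = 8 × 232.6 / (6.022 × 10²³ × 20.30) = 1.522 × 10^-22 cm³, so a = 5.339 × 10^-8 cm = 0.5339 nm.
Nearest neighbors lie along the body diagonal with √3·a = 8r, so r = 0.2165 × a = 0.116 nm.

0.116 nm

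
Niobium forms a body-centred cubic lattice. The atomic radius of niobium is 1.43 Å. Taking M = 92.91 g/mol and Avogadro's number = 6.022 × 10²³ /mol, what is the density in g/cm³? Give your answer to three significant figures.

8.57 g/cm³

In a BCC lattice, atoms touch along the body diagonal, so √3·a = 4r, giving a = 3.302 Å = 3.302 × 10^-8 cm.
With Z = 2, ρ = Z·M/(N_A·a³) = 2 × 92.91 / (6.022 × 10²³ × 3.602 × 10^-23) = 8.567 g/cm³.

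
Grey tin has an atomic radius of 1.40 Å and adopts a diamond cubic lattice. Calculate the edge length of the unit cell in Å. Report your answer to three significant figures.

6.47 Å

In a diamond cubic lattice, nearest neighbors lie along the body diagonal with √3·a = 8r.
a = 8r/√3 = 8 × 1.40 / 1.7321 = 6.47 Å.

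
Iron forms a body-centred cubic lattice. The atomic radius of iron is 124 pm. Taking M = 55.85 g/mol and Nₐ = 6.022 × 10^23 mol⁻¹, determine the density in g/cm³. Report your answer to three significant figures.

7.90 g/cm³

In a BCC lattice, atoms touch along the body diagonal, so √3·a = 4r, giving a = 286.4 pm = 2.864 × 10^-8 cm.
With Z = 2, ρ = Z·M/(N_A·a³) = 2 × 55.85 / (6.022 × 10²³ × 2.348 × 10^-23) = 7.899 g/cm³.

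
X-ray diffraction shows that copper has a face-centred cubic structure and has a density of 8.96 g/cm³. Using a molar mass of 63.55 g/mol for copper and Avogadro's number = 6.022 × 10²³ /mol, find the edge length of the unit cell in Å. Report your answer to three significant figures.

3.61 Å

With Z = 4 atoms per FCC cell, a³ = Z·M/(N_A·ρ) = 4 × 63.55 / (6.022 × 10²³ × 8.960 g/cm³) = 4.711 × 10^-23 cm³.
a = (4.711 × 10^-23)^(1/3) = 3.612 × 10^-8 cm = 3.61 Å.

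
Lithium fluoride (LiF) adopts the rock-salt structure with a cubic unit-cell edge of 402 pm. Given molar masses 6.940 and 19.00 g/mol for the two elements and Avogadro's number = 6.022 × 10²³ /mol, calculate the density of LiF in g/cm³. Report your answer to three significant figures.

2.65 g/cm³

The rock-salt structure contains Z = 4 formula units per cell; M(LiF) = 6.940 + 19.00 = 25.94 g/mol.
a³ = (4.020 × 10^-8 cm)³ = 6.496 × 10^-23 cm³.
ρ = 4 × 25.94 / (6.022 × 10²³ × 6.496 × 10^-23) = 2.652 g/cm³.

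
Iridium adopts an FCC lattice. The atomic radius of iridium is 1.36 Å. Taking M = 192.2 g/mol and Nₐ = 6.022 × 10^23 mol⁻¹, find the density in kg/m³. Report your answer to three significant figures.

22400 kg/m³

In an FCC lattice, atoms touch along the face diagonal, so √2·a = 4r, giving a = 3.847 Å = 3.847 × 10^-8 cm.
With Z = 4, ρ = Z·M/(N_A·a³) = 4 × 192.2 / (6.022 × 10²³ × 5.692 × 10^-23) = 22.43 g/cm³ = 22400 kg/m³.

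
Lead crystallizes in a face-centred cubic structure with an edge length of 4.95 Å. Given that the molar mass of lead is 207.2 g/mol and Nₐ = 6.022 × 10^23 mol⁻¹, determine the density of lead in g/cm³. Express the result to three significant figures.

11.3 g/cm³

An FCC unit cell contains Z = 4 atoms.
Cell volume: a³ = (4.95 Å)³ = (4.950 × 10^-8 cm)³ = 1.213 × 10^-22 cm³.
ρ = Z·M/(N_A·a³) = 4 × 207.2 / (6.022 × 10²³ × 1.213 × 10^-22) = 11.35 g/cm³.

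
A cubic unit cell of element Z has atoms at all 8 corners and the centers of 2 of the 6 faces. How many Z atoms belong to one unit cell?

Corner atoms are shared by 8 cells (1/8 each), face atoms by 2 (1/2 each).
Net atoms = 8 × 1/8 + 2 × 1/2 = 1 + 1 = 2.

2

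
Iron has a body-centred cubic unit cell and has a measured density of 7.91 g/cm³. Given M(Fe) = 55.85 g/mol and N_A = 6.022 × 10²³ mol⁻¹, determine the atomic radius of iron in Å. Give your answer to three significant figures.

1.24 Å

For a BCC cell (Z = 2), a³ = Z·M/(N_A·ρ) = 2 × 55.85 / (6.022 × 10²³ × 7.910) = 2.345 × 10^-23 cm³, so a = 2.862 × 10^-8 cm = 2.862 Å.
Atoms touch along the body diagonal, so √3·a = 4r, so r = 0.4330 × a = 1.24 Å.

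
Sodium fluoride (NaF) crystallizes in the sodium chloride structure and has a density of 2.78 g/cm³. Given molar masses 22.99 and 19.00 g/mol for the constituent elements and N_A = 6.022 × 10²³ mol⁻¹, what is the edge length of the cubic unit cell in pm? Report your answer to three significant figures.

465 pm

M(NaF) = 41.99 g/mol; Z = 4 formula units per cell.
a³ = Z·M/(N_A·ρ) = 4 × 41.99 / (6.022 × 10²³ × 2.78) = 1.003 × 10^-22 cm³, so a = 4.647 × 10^-8 cm = 465 pm.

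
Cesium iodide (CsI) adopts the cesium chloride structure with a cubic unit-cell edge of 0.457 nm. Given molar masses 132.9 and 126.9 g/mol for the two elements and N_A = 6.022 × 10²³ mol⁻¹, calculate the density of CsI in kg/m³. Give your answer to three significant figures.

The cesium chloride structure contains Z = 1 formula unit per cell; M(CsI) = 132.9 + 126.9 = 259.8 g/mol.
a³ = (4.570 × 10^-8 cm)³ = 9.544 × 10^-23 cm³.
ρ = 1 × 259.8 / (6.022 × 10²³ × 9.544 × 10^-23) = 4.520 g/cm³ = 4520 kg/m³.

4520 kg/m³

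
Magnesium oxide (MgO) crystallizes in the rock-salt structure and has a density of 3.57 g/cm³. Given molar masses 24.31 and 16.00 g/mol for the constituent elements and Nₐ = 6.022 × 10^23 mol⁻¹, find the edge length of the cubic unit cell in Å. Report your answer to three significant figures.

M(MgO) = 40.31 g/mol; Z = 4 formula units per cell.
a³ = Z·M/(N_A·ρ) = 4 × 40.31 / (6.022 × 10²³ × 3.57) = 7.500 × 10^-23 cm³, so a = 4.217 × 10^-8 cm = 4.22 Å.

4.22 Å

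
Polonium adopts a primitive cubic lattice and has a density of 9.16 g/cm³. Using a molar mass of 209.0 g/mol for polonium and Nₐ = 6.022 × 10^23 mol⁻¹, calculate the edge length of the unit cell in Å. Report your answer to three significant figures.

With Z = 1 atom per simple cubic cell, a³ = Z·M/(N_A·ρ) = 1 × 209.0 / (6.022 × 10²³ × 9.160 g/cm³) = 3.789 × 10^-23 cm³.
a = (3.789 × 10^-23)^(1/3) = 3.359 × 10^-8 cm = 3.36 Å.

3.36 Å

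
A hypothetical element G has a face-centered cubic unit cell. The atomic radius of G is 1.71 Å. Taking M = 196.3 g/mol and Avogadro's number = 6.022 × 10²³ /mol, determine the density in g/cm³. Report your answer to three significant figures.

11.5 g/cm³

In an FCC lattice, atoms touch along the face diagonal, so √2·a = 4r, giving a = 4.837 Å = 4.837 × 10^-8 cm.
With Z = 4, ρ = Z·M/(N_A·a³) = 4 × 196.3 / (6.022 × 10²³ × 1.131 × 10^-22) = 11.52 g/cm³.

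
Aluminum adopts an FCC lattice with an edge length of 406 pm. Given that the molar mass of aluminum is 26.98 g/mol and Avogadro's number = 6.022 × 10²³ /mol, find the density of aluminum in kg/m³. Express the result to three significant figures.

2680 kg/m³

An FCC unit cell contains Z = 4 atoms.
Cell volume: a³ = (406 pm)³ = (4.060 × 10^-8 cm)³ = 6.692 × 10^-23 cm³.
ρ = Z·M/(N_A·a³) = 4 × 26.98 / (6.022 × 10²³ × 6.692 × 10^-23) = 2.678 g/cm³ = 2680 kg/m³.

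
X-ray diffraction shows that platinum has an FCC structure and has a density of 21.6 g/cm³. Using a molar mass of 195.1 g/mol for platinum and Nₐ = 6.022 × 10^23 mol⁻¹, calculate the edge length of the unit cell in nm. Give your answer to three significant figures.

0.391 nm

With Z = 4 atoms per FCC cell, a³ = Z·M/(N_A·ρ) = 4 × 195.1 / (6.022 × 10²³ × 21.60 g/cm³) = 6.000 × 10^-23 cm³.
a = (6.000 × 10^-23)^(1/3) = 3.915 × 10^-8 cm = 0.391 nm.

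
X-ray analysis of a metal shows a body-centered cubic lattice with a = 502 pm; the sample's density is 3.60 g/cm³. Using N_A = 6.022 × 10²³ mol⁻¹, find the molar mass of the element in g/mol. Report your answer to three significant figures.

137 g/mol

A BCC cell has Z = 2 atoms; a = 5.020 × 10^-8 cm.
M = ρ·N_A·a³/Z = 3.60 × 6.022 × 10²³ × 1.265 × 10^-22 / 2 = 137 g/mol.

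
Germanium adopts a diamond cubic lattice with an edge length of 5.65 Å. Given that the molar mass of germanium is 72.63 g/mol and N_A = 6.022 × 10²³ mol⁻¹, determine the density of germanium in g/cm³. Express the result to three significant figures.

A diamond cubic unit cell contains Z = 8 atoms.
Cell volume: a³ = (5.65 Å)³ = (5.650 × 10^-8 cm)³ = 1.804 × 10^-22 cm³.
ρ = Z·M/(N_A·a³) = 8 × 72.63 / (6.022 × 10²³ × 1.804 × 10^-22) = 5.350 g/cm³.

5.35 g/cm³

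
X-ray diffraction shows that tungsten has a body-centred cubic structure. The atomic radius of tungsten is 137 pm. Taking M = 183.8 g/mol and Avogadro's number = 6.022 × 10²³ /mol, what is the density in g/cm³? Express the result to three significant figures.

In a BCC lattice, atoms touch along the body diagonal, so √3·a = 4r, giving a = 316.4 pm = 3.164 × 10^-8 cm.
With Z = 2, ρ = Z·M/(N_A·a³) = 2 × 183.8 / (6.022 × 10²³ × 3.167 × 10^-23) = 19.27 g/cm³.

19.3 g/cm³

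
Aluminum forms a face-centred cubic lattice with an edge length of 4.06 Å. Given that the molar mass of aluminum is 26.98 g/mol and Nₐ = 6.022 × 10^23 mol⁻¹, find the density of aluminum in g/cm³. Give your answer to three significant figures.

An FCC unit cell contains Z = 4 atoms.
Cell volume: a³ = (4.06 Å)³ = (4.060 × 10^-8 cm)³ = 6.692 × 10^-23 cm³.
ρ = Z·M/(N_A·a³) = 4 × 26.98 / (6.022 × 10²³ × 6.692 × 10^-23) = 2.678 g/cm³.

2.68 g/cm³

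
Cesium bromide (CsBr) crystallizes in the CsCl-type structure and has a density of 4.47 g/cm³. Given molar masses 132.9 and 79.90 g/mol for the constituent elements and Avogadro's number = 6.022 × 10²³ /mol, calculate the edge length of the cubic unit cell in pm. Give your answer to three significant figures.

429 pm

M(CsBr) = 212.8 g/mol; Z = 1 formula unit per cell.
a³ = Z·M/(N_A·ρ) = 1 × 212.8 / (6.022 × 10²³ × 4.47) = 7.905 × 10^-23 cm³, so a = 4.292 × 10^-8 cm = 429 pm.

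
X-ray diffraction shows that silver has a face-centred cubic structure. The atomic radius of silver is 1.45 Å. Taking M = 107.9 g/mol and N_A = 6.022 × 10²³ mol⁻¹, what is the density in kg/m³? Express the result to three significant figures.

10400 kg/m³

In an FCC lattice, atoms touch along the face diagonal, so √2·a = 4r, giving a = 4.101 Å = 4.101 × 10^-8 cm.
With Z = 4, ρ = Z·M/(N_A·a³) = 4 × 107.9 / (6.022 × 10²³ × 6.898 × 10^-23) = 10.39 g/cm³ = 10400 kg/m³.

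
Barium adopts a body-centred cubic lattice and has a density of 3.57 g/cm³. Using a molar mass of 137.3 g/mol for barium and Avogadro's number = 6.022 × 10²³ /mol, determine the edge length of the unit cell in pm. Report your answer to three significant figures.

504 pm

With Z = 2 atoms per BCC cell, a³ = Z·M/(N_A·ρ) = 2 × 137.3 / (6.022 × 10²³ × 3.570 g/cm³) = 1.277 × 10^-22 cm³.
a = (1.277 × 10^-22)^(1/3) = 5.036 × 10^-8 cm = 504 pm.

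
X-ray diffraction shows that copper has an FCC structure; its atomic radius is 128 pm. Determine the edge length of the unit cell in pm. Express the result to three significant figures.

In an FCC lattice, atoms touch along the face diagonal, so √2·a = 4r.
a = 4r/√2 = 4 × 128 / 1.4142 = 362 pm.

362 pm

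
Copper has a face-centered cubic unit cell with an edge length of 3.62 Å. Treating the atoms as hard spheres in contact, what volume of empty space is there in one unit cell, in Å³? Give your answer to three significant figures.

In an FCC lattice atoms touch along the face diagonal, so √2·a = 4r, so r = 0.3536a = 1.280 Å.
V_cell = a³ = 47.44 Å³; V_atoms = 4 × (4/3)πr³ = 35.13 Å³.
Empty space = 47.44 − 35.13 = 12.3 Å³.

12.3 Å³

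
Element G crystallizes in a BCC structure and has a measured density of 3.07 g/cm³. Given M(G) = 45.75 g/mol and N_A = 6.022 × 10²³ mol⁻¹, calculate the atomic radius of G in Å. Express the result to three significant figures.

1.59 Å

For a BCC cell (Z = 2), a³ = Z·M/(N_A·ρ) = 2 × 45.75 / (6.022 × 10²³ × 3.070) = 4.949 × 10^-23 cm³, so a = 3.672 × 10^-8 cm = 3.672 Å.
Atoms touch along the body diagonal, so √3·a = 4r, so r = 0.4330 × a = 1.59 Å.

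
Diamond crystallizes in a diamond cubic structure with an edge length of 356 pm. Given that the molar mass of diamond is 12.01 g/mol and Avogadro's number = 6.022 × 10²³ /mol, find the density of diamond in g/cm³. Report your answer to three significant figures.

3.54 g/cm³

A diamond cubic unit cell contains Z = 8 atoms.
Cell volume: a³ = (356 pm)³ = (3.560 × 10^-8 cm)³ = 4.512 × 10^-23 cm³.
ρ = Z·M/(N_A·a³) = 8 × 12.01 / (6.022 × 10²³ × 4.512 × 10^-23) = 3.536 g/cm³.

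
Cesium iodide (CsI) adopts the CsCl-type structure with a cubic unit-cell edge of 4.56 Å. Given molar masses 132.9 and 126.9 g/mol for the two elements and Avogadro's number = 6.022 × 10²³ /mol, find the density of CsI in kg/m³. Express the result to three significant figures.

4550 kg/m³

The CsCl-type structure contains Z = 1 formula unit per cell; M(CsI) = 132.9 + 126.9 = 259.8 g/mol.
a³ = (4.560 × 10^-8 cm)³ = 9.482 × 10^-23 cm³.
ρ = 1 × 259.8 / (6.022 × 10²³ × 9.482 × 10^-23) = 4.550 g/cm³ = 4550 kg/m³.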